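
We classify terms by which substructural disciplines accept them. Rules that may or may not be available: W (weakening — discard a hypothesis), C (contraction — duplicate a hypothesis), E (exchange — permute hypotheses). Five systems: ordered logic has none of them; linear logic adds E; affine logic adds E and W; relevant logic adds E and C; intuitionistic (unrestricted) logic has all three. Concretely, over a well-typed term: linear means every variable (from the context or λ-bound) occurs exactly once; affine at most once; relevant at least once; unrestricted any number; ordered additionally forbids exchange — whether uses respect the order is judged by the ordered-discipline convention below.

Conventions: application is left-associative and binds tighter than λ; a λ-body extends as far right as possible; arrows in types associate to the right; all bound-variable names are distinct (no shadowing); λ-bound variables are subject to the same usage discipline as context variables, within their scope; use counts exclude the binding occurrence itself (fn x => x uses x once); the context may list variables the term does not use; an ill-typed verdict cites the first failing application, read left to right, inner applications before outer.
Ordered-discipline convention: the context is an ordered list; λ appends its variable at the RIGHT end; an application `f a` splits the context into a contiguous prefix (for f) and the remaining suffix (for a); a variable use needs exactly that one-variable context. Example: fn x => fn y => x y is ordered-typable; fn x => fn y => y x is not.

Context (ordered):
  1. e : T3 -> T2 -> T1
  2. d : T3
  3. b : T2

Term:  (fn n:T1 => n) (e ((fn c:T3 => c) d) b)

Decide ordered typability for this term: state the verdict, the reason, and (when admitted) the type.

yes — one use each (e, d, b, n, c); ordered split holds; term : T1
usage: e ×1; d ×1; b ×1; n (bound) ×1; c (bound) ×1
order of uses: n, e, c, d, b
typing: well-typed — term : T1
per-discipline verdicts: ordered ✓ · linear ✓ · affine ✓ · relevant ✓ · unrestricted ✓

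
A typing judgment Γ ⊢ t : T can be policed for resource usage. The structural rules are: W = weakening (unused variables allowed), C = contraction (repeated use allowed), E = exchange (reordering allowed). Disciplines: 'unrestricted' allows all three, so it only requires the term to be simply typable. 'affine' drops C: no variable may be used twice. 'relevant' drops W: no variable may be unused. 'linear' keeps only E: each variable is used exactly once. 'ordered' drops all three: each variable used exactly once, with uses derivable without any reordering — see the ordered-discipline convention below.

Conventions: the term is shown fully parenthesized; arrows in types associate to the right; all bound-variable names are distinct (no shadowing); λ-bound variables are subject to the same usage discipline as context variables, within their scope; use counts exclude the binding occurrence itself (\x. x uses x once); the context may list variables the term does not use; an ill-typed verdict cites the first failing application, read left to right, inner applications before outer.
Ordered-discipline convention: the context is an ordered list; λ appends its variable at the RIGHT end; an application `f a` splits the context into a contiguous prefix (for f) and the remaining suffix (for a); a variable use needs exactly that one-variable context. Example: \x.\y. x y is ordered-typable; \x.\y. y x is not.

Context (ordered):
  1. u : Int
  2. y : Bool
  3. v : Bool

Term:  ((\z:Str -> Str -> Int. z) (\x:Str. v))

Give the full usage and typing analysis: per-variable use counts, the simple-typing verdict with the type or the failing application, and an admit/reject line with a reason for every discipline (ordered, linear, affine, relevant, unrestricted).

counts: u=0, y=0, v=1, z (λ-bound)=1, x (λ-bound)=0
left-to-right use order: z, v
typing: ill-typed: an application expects Str -> Str -> Int but receives Str -> Bool
ordered ✗ (fails simple typing)
linear ✗ (a type mismatch blocks all five)
affine ✗ (the type mismatch rejects it)
relevant ✗ (not simply typable)
unrestricted ✗ (fails simple typing)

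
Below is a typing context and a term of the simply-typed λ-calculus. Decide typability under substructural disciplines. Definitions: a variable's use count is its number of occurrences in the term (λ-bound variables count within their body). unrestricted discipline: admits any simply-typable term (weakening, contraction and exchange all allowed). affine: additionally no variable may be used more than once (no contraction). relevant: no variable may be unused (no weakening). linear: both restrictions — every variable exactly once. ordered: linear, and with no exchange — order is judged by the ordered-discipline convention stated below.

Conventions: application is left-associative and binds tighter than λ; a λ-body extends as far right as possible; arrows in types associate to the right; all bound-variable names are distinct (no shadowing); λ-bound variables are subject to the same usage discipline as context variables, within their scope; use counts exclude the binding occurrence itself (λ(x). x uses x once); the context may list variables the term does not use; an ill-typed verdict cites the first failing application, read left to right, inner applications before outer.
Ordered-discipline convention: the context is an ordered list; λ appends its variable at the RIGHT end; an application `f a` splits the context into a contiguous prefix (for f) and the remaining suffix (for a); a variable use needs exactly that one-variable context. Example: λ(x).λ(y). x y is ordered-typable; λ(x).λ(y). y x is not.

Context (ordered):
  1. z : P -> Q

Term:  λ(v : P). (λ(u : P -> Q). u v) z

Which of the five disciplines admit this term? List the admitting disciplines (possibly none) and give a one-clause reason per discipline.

accepted by: linear, affine, relevant, unrestricted
variable uses: z: 1×; v (bound): 1×; u (bound): 1×
use order (left to right): u, v, z
typing: the term checks, with type P -> Q
ordered: ✗ — no ordered split (uses run u, v, z)
linear: ✓ — exactly-once usage across z, v, u
affine: ✓ — no duplicate uses among z, v, u
relevant: ✓ — at least one use each (z, v, u)
unrestricted: ✓ — typability at P -> Q is all that's needed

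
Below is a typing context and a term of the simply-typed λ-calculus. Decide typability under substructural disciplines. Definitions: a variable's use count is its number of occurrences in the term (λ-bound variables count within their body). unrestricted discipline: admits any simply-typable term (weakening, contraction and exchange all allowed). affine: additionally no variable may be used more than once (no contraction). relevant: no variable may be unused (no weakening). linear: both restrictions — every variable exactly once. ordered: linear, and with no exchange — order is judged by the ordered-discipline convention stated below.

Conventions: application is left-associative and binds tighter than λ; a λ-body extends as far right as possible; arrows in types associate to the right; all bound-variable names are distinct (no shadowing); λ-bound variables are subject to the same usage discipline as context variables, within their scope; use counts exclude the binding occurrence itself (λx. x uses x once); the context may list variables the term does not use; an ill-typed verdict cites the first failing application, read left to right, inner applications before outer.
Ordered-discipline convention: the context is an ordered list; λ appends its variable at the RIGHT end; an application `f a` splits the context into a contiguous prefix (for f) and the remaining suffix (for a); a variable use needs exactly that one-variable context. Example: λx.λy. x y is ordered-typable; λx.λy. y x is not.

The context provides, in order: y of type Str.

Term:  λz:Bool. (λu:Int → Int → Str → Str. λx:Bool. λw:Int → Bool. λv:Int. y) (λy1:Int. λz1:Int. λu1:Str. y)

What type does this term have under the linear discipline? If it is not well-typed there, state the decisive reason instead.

not well-typed under linear — uses contraction: y ×2; needs weakening: z, u, x, w, v, y1, z1, u1 unused
use counts: y: 2; z (λ-bound): 0; u (λ-bound): 0; x (λ-bound): 0; w (λ-bound): 0; v (λ-bound): 0; y1 (λ-bound): 0; z1 (λ-bound): 0; u1 (λ-bound): 0
left-to-right use order: y, y
typing: well-typed at Bool → Bool → (Int → Bool) → Int → Str
per-discipline verdicts: ordered ✗ | linear ✗ | affine ✗ | relevant ✗ | unrestricted ✓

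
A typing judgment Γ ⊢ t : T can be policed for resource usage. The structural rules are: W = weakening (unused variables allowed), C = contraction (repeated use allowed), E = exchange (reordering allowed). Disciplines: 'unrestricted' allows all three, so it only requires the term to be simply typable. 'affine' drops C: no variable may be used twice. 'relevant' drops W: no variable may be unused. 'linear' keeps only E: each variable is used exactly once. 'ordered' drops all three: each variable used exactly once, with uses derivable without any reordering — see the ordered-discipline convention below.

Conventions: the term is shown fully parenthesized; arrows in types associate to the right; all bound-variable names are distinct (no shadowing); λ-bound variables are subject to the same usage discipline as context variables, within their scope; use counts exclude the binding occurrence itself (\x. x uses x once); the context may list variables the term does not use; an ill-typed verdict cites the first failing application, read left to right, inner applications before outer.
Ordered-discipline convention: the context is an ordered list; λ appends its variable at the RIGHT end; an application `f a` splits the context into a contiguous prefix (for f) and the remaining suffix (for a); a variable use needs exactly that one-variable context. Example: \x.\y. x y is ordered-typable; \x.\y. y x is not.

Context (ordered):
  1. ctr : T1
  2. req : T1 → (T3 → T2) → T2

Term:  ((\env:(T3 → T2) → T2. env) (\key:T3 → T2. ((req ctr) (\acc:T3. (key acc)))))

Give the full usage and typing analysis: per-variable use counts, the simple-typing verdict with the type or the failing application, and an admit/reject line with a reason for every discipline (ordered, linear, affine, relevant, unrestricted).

use counts: ctr: 1×, req: 1×, env [bound]: 1×, key [bound]: 1×, acc [bound]: 1×
left-to-right use order: env, req, ctr, key, acc
typing: ✓ — (T3 → T2) → T2
ordered: ✗, no contiguous prefix/suffix split fits env, req, ctr, key, acc
linear: ✓, each of ctr, req, env, key, acc used exactly once
affine: ✓, none of ctr, req, env, key, acc used more than once
relevant: ✓, every one of ctr, req, env, key, acc appears
unrestricted: ✓, type-checks ((T3 → T2) → T2) and nothing is barred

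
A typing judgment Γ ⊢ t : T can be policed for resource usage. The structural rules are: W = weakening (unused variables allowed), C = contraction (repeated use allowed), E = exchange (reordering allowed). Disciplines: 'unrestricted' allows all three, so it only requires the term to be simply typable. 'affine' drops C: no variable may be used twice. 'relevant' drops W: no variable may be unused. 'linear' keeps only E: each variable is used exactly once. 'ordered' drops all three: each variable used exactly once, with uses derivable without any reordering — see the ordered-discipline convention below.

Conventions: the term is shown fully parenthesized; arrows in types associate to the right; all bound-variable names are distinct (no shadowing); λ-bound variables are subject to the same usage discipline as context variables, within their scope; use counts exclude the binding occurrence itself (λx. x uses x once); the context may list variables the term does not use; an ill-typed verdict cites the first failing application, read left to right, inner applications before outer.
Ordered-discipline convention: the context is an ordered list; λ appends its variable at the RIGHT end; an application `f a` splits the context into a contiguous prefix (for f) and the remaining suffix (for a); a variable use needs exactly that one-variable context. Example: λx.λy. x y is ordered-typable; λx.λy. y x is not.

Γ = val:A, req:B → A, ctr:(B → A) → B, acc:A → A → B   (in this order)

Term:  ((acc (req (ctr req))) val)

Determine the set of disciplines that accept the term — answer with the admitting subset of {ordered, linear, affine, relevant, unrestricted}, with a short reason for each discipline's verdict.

admitting disciplines: relevant, unrestricted
counts: val: 1×, req: 2×, ctr: 1×, acc: 1×
order of uses: acc, req, ctr, req, val
typing: well-typed at B
ordered ✗ (needs contraction — req ×2)
linear ✗ (needs contraction — req ×2)
affine ✗ (needs contraction — req ×2)
relevant ✓ (none of val, req, ctr, acc goes unused)
unrestricted ✓ (well-typed at B; no restrictions here)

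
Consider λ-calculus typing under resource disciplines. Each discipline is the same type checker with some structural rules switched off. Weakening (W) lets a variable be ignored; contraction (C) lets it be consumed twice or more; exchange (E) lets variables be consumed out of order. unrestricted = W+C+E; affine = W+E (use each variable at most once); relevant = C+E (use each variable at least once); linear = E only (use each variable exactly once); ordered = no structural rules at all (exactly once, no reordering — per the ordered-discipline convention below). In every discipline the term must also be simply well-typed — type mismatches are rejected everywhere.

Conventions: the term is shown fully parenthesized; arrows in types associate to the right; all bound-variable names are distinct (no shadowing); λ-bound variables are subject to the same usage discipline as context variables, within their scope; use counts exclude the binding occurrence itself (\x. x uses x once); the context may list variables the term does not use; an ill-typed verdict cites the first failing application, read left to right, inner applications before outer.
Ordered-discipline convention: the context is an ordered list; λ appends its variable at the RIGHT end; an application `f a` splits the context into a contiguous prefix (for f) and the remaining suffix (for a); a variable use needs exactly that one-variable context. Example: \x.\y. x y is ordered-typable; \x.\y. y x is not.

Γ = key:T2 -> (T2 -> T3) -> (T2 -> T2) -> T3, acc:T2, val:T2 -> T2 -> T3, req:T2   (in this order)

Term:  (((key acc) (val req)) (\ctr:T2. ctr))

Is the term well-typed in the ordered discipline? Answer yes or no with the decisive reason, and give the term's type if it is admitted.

yes — single-use (key, acc, val, req, ctr), ordered derivation ok; term : T3
variable uses: key ×1; acc ×1; val ×1; req ×1; ctr (λ-bound) ×1
left-to-right use order: key, acc, val, req, ctr
typing: the term checks, with type T3
summary: ordered ✓ | linear ✓ | affine ✓ | relevant ✓ | unrestricted ✓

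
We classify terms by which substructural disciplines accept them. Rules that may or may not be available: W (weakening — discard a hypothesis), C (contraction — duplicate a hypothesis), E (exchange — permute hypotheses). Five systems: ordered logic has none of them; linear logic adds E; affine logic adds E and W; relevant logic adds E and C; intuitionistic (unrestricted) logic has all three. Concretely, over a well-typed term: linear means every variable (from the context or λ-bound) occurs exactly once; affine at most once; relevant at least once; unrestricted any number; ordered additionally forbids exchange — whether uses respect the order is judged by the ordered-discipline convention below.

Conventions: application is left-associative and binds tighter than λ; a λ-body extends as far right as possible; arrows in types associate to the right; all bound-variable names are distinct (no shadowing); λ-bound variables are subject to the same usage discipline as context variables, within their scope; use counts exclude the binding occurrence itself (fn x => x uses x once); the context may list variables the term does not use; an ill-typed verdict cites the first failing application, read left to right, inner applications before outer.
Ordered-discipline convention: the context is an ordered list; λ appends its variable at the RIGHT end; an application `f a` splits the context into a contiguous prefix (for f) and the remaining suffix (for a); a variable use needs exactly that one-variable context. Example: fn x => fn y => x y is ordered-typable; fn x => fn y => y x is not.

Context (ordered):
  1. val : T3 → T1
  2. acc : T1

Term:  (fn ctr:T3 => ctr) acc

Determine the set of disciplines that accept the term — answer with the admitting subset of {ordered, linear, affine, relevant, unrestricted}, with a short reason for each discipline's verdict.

admitted by: none
usage: val: 0; acc: 1; ctr [bound]: 1
uses in reading order: ctr, acc
typing: ill-typed: argument of type T1 where T3 is required
ordered: ✗, the type mismatch rejects it
linear: ✗, not simply typable
affine: ✗, fails simple typing
relevant: ✗, a type mismatch blocks all five
unrestricted: ✗, the type mismatch rejects it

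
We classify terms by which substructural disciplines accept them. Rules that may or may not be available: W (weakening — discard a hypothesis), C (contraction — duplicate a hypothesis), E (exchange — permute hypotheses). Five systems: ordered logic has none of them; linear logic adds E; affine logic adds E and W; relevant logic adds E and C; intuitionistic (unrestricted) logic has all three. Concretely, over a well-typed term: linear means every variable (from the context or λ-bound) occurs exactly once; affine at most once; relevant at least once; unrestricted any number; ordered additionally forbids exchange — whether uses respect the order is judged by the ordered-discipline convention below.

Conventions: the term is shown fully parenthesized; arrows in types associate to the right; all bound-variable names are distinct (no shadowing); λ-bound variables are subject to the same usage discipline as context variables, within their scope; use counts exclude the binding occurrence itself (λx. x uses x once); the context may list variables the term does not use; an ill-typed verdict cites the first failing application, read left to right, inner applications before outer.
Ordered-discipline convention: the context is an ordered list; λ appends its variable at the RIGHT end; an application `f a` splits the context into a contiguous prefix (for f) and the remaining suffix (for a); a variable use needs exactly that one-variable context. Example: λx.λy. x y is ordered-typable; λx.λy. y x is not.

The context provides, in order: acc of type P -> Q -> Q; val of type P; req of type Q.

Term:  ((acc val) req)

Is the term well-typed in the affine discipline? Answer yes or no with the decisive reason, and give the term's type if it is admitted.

yes — at most one use each (acc, val, req); term : Q
use counts: acc=1; val=1; req=1
left-to-right use order: acc, val, req
typing: the term checks, with type Q
summary: ordered ✓, linear ✓, affine ✓, relevant ✓, unrestricted ✓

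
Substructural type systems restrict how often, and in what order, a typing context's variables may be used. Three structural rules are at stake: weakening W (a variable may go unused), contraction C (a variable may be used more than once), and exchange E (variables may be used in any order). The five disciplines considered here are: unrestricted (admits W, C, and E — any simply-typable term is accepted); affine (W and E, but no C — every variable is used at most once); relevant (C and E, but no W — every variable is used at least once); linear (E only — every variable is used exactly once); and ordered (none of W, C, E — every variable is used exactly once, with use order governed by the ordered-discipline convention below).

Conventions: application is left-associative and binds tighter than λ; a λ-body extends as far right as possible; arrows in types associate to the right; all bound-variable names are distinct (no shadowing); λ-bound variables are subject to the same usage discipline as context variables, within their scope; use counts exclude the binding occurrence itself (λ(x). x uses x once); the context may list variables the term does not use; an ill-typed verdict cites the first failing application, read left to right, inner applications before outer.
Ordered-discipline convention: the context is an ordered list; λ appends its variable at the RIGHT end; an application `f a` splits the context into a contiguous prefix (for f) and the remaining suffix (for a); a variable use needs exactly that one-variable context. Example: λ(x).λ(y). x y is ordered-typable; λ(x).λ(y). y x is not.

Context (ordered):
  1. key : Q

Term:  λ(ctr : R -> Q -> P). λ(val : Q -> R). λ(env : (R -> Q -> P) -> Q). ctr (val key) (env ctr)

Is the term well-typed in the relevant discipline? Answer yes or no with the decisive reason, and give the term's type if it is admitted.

yes — key, ctr, val, env: all used, weakening unneeded; term : (R -> Q -> P) -> (Q -> R) -> ((R -> Q -> P) -> Q) -> P
variable uses: key ×1; ctr (λ-bound) ×2; val (λ-bound) ×1; env (λ-bound) ×1
uses in reading order: ctr, val, key, env, ctr
typing: the term checks, with type (R -> Q -> P) -> (Q -> R) -> ((R -> Q -> P) -> Q) -> P
summary: ordered ✗; linear ✗; affine ✗; relevant ✓; unrestricted ✓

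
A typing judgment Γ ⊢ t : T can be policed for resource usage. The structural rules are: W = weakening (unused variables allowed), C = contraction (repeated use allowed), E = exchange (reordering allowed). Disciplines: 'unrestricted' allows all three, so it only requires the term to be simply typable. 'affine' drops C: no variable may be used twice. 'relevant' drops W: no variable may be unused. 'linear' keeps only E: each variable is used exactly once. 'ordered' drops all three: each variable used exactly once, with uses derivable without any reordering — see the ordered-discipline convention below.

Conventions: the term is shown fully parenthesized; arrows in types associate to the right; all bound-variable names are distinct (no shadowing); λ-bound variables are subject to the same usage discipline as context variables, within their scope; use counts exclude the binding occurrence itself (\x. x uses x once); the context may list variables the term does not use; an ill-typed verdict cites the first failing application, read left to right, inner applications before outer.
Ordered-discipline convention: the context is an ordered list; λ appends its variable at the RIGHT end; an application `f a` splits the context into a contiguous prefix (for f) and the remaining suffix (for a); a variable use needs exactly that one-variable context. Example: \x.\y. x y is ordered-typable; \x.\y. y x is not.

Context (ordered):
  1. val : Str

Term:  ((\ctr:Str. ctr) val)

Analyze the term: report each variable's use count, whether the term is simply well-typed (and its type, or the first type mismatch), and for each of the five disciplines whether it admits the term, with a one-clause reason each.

variable uses: val=1, ctr [bound]=1
order of uses: ctr, val
typing: well-typed — term : Str
ordered: ✓, one use each (val, ctr); ordered split holds
linear: ✓, exactly-once usage across val, ctr
affine: ✓, val, ctr: no repeats, contraction unneeded
relevant: ✓, every one of val, ctr appears
unrestricted: ✓, type-checks (Str) and nothing is barred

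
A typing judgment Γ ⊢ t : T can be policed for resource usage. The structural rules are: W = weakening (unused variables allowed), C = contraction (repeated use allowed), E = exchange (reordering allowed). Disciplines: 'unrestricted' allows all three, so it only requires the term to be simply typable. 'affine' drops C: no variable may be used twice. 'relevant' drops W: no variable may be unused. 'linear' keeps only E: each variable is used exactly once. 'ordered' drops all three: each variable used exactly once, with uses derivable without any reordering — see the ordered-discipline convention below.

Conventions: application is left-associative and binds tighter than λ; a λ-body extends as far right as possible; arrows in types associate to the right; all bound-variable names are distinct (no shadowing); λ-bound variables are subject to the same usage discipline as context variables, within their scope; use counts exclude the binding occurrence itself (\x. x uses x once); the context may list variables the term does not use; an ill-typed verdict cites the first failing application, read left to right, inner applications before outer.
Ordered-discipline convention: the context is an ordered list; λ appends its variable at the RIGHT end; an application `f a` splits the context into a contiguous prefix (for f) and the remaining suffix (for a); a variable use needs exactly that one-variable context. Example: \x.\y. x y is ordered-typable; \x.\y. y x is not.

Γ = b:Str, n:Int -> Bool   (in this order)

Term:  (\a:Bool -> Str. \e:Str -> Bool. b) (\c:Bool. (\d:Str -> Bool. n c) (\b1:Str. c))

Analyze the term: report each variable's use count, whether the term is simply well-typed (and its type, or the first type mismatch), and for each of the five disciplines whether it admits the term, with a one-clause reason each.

use counts: b ×1; n ×1; a (λ-bound) ×0; e (λ-bound) ×0; c (λ-bound) ×2; d (λ-bound) ×0; b1 (λ-bound) ×0
use order (left to right): b, n, c, c
typing: ill-typed: argument of type Bool where Int is required
ordered: ✗ — not simply typable
linear: ✗ — fails simple typing
affine: ✗ — a type mismatch blocks all five
relevant: ✗ — the type mismatch rejects it
unrestricted: ✗ — not simply typable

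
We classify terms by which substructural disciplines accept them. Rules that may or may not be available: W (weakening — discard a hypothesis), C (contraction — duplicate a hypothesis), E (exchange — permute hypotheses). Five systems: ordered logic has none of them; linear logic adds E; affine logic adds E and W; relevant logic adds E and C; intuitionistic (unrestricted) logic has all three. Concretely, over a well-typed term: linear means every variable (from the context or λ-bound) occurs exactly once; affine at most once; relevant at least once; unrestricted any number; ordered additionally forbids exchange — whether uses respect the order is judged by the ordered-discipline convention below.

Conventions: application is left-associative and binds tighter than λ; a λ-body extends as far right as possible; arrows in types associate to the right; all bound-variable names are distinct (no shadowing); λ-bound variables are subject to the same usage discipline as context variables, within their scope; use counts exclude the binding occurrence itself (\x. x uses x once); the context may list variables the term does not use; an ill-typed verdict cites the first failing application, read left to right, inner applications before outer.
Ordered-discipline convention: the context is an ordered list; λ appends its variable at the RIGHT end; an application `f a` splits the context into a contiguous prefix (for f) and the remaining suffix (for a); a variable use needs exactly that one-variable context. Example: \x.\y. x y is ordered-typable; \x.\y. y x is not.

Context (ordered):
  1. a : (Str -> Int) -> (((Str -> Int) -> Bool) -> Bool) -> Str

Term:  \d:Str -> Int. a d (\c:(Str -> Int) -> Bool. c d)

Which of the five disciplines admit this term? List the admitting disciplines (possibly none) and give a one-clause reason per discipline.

admitting disciplines: relevant, unrestricted
usage: a: 1×, d [bound]: 2×, c [bound]: 1×
order of uses: a, d, c, d
typing: the term checks, with type (Str -> Int) -> Str
ordered: ✗ — d ×2 used more than once (contraction)
linear: ✗ — d ×2 used more than once (contraction)
affine: ✗ — d ×2 used more than once (contraction)
relevant: ✓ — a, d, c: all used, weakening unneeded
unrestricted: ✓ — well-typed at (Str -> Int) -> Str; no restrictions here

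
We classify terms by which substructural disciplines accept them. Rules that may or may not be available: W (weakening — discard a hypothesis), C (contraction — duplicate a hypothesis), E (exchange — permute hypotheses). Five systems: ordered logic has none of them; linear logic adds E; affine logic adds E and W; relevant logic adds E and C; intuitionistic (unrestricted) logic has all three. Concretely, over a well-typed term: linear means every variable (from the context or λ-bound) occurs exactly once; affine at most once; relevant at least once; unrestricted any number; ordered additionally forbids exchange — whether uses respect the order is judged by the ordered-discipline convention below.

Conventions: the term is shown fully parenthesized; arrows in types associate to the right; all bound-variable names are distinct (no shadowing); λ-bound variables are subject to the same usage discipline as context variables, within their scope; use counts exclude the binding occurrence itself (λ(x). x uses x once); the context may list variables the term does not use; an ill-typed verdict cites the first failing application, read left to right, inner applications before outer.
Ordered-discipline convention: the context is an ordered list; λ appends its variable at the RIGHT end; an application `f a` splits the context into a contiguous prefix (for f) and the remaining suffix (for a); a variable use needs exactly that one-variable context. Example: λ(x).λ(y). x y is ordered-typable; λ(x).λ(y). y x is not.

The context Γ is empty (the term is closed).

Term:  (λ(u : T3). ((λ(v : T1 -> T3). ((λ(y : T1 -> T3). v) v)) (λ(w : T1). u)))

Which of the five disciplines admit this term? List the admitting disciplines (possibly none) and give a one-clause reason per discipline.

admitting disciplines: unrestricted
use counts: u (bound) ×1, v (bound) ×2, y (bound) ×0, w (bound) ×0
use order (left to right): v, v, u
typing: ✓ — T3 -> T1 -> T3
ordered ✗ (v ×2 used more than once (contraction); y, w never used (weakening))
linear ✗ (v ×2 used more than once (contraction); y, w never used (weakening))
affine ✗ (v ×2 used more than once (contraction))
relevant ✗ (y, w never used (weakening))
unrestricted ✓ (typability at T3 -> T1 -> T3 is all that's needed)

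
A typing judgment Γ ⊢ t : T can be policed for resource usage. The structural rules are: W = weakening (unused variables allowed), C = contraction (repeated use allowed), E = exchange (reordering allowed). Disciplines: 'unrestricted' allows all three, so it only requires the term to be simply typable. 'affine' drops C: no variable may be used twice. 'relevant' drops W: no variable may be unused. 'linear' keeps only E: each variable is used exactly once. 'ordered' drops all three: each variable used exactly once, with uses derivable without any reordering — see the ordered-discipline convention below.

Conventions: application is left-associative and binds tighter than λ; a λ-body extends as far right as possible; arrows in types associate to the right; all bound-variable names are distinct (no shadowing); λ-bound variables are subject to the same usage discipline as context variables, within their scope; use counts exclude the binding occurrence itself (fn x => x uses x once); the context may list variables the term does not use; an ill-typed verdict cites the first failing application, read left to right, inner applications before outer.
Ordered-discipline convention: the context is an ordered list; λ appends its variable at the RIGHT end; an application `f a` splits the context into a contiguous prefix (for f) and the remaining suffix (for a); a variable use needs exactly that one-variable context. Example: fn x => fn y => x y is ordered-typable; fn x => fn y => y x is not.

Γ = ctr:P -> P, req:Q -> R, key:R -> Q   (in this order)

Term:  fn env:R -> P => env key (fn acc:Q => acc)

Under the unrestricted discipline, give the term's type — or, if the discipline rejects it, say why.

not well-typed under unrestricted — not simply typable
counts: ctr: 0×, req: 0×, key: 1×, env (λ-bound): 1×, acc (λ-bound): 1×
use order (left to right): env, key, acc
typing: ill-typed: a function awaiting R gets R -> Q
summary: ordered ✗; linear ✗; affine ✗; relevant ✗; unrestricted ✗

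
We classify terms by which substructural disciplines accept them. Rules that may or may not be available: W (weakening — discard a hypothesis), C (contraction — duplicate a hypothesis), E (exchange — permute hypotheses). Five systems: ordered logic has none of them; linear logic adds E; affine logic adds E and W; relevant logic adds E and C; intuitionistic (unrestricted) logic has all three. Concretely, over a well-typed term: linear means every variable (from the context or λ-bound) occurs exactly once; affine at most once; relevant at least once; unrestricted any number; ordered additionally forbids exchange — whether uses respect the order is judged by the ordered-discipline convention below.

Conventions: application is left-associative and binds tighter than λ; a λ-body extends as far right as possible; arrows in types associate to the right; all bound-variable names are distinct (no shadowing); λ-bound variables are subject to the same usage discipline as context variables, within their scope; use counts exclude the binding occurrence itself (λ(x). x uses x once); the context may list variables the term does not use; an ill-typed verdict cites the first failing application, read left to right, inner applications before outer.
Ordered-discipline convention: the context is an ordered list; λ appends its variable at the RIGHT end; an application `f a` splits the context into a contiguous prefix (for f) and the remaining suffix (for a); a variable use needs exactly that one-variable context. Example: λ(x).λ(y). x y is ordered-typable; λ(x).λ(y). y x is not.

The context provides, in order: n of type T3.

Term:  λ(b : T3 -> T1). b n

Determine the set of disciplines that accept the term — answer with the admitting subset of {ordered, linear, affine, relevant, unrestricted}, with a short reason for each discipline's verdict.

admitted by: linear, affine, relevant, unrestricted
counts: n ×1, b [bound] ×1
left-to-right use order: b, n
typing: ✓ — (T3 -> T1) -> T1
ordered: ✗, needs exchange: uses follow b, n
linear: ✓, exactly-once usage across n, b
affine: ✓, none of n, b used more than once
relevant: ✓, at least one use each (n, b)
unrestricted: ✓, well-typed at (T3 -> T1) -> T1; no restrictions here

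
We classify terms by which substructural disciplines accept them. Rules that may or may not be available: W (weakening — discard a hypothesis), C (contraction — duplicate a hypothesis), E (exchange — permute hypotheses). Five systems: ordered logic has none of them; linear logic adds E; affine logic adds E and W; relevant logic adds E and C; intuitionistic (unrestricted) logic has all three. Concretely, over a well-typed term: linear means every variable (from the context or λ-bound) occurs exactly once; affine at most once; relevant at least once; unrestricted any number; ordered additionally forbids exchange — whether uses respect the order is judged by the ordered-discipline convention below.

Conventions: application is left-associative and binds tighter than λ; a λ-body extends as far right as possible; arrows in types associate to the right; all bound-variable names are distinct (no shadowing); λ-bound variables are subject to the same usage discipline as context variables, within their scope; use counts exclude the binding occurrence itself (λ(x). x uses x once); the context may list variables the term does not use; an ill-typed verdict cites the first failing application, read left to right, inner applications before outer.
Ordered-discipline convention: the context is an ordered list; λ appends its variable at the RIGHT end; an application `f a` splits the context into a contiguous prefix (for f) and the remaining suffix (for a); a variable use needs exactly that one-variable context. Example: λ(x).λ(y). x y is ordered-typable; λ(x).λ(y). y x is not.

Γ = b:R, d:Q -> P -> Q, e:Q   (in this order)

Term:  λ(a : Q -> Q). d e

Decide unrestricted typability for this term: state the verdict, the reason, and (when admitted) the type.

yes — typability at (Q -> Q) -> P -> Q is all that's needed; term : (Q -> Q) -> P -> Q
use counts: b ×0, d ×1, e ×1, a [bound] ×0
use order (left to right): d, e
typing: well-typed at (Q -> Q) -> P -> Q
all disciplines: ordered ✗; linear ✗; affine ✓; relevant ✗; unrestricted ✓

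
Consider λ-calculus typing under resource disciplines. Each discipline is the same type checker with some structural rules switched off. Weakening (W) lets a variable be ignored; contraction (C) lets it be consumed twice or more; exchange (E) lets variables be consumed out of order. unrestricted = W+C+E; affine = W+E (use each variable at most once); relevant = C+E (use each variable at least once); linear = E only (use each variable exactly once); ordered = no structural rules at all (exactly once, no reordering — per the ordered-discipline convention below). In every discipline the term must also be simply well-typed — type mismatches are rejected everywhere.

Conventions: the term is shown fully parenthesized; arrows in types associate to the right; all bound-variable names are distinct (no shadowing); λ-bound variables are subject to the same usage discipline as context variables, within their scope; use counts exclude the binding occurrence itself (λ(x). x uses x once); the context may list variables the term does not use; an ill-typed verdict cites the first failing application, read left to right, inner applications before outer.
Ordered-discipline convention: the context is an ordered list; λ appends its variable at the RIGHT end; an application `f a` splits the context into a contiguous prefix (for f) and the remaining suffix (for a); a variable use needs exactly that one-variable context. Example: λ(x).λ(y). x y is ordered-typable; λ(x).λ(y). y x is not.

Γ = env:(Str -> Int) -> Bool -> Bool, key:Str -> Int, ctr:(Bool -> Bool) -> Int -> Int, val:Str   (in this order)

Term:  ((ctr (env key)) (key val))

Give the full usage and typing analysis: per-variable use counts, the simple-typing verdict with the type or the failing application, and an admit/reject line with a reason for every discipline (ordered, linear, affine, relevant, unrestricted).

use counts: env: 1; key: 2; ctr: 1; val: 1
left-to-right use order: ctr, env, key, key, val
typing: the term checks, with type Int
ordered ✗ (uses contraction: key ×2)
linear ✗ (uses contraction: key ×2)
affine ✗ (uses contraction: key ×2)
relevant ✓ (none of env, key, ctr, val goes unused)
unrestricted ✓ (well-typed at Int; no restrictions here)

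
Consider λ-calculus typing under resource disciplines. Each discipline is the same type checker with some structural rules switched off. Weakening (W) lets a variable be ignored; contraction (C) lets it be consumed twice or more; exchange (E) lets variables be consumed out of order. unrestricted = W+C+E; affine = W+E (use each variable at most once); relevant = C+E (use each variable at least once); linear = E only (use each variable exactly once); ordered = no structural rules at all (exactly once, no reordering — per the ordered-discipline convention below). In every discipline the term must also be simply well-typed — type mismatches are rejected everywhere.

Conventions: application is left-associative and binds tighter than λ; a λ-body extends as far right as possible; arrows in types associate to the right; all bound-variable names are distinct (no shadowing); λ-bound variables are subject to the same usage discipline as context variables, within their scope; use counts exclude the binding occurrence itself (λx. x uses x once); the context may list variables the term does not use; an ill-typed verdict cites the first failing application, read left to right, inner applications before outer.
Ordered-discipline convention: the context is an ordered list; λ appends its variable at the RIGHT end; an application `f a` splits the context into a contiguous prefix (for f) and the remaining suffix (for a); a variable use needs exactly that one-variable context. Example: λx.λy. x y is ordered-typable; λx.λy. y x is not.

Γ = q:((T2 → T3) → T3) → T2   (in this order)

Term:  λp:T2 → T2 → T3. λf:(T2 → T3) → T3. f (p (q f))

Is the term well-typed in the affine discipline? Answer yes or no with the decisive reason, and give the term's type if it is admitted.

no — uses contraction: f ×2
variable uses: q=1, p (bound)=1, f (bound)=2
uses in reading order: f, p, q, f
typing: the term checks, with type (T2 → T2 → T3) → ((T2 → T3) → T3) → T3
all disciplines: ordered ✗ · linear ✗ · affine ✗ · relevant ✓ · unrestricted ✓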